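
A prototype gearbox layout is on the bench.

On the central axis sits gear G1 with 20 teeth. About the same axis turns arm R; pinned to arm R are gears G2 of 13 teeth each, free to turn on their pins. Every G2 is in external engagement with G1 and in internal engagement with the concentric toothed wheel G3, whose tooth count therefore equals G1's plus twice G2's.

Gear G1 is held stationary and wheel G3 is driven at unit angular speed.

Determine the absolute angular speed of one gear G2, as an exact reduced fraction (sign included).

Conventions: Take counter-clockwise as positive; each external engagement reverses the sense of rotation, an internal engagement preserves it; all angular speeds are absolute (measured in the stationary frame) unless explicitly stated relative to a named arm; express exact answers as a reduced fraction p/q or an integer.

23/13

topology: planetary set — G1 20T / G2 13T / G3 46T, arm = carrier (Willis)
ring teeth: 20 + 2·13 = 46
20(ω_sun−ω_arm) = −46(ω_ring−ω_arm),  ω_sun = 0, ω_ring = 1
20(0−ω_arm) = −46(1−ω_arm)  ⇒  66·ω_arm = 46  ⇒  ω_arm = 23/33
sun–planet mesh: 20·(0−23/33) = −13·(ω_p−ω_arm)  ⇒  ω_p−ω_arm = 460/429
ω_p = 23/33 + 460/429 = 23/13
exact speed ratio = 23/13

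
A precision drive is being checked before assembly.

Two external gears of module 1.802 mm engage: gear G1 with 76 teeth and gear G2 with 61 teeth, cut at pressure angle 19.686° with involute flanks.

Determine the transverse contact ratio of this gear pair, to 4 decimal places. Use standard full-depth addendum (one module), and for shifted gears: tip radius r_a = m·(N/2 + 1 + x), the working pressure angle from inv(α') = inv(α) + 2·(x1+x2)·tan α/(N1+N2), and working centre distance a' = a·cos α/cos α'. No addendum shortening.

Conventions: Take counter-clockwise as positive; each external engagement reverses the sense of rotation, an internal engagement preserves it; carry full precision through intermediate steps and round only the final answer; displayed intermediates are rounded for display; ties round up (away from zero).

1.8219

class = single-mesh tooth geometry [involute pair 76T × 61T, m = 1.802]
base radii: r_b1 = 64.473775, r_b2 = 51.748688
tip radii: r_a1 = 70.278000, r_a2 = 56.763000
no profile shift: α' = α, a' = a
action lengths: √(r_a1²−r_b1²) = 27.966580, √(r_a2²−r_b2²) = 23.326197
base pitch p_b = π·m·cos α = 5.330272
CR = (27.966580 + 23.326197 − 123.437000·sin 19.68600°)/5.330272 = 1.821886
contact ratio ≈ 1.8219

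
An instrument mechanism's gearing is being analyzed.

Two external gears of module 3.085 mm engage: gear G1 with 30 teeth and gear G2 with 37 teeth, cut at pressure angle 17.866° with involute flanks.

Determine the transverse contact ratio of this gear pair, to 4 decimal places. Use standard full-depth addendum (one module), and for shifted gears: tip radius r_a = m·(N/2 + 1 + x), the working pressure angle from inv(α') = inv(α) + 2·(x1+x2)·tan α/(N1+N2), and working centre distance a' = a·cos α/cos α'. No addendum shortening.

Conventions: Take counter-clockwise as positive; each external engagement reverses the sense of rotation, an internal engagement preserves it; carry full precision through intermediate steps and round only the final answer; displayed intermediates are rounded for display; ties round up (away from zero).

1.7809

class = single-mesh tooth geometry [involute pair 30T × 37T, m = 3.085]
base radii: r_b1 = 44.043463, r_b2 = 54.320271
tip radii: r_a1 = 49.360000, r_a2 = 60.157500
no profile shift: α' = α, a' = a
action lengths: √(r_a1²−r_b1²) = 22.284141, √(r_a2²−r_b2²) = 25.850201
base pitch p_b = π·m·cos α = 9.224441
CR = (22.284141 + 25.850201 − 103.347500·sin 17.86600°)/9.224441 = 1.780939
contact ratio ≈ 1.7809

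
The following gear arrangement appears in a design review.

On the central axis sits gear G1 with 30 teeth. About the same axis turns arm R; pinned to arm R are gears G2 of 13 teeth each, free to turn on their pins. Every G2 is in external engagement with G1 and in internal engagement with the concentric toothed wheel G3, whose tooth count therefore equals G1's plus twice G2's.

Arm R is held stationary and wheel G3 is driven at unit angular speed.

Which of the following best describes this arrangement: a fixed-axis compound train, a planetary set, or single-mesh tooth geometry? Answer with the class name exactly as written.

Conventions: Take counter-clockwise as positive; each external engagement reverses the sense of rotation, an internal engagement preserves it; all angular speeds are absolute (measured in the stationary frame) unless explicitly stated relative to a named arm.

planetary set

class = planetary set [G3 = 30+2·13 = 56; Willis about the carrier]
classification: planetary set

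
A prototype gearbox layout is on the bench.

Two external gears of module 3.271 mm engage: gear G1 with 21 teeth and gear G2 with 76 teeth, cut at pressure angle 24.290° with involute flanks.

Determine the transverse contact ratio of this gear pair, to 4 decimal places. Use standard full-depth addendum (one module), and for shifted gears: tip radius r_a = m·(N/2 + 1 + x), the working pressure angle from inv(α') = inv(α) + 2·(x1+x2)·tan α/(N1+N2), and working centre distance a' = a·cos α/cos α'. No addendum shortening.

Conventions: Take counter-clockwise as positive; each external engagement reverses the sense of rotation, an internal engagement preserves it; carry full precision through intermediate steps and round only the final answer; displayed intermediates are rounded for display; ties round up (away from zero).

1.5197

topology: single-mesh involute geometry — m = 3.271, 21T/76T pair
base radii: r_b1 = 31.305068, r_b2 = 113.294530
tip radii: r_a1 = 37.616500, r_a2 = 127.569000
no profile shift: α' = α, a' = a
action lengths: √(r_a1²−r_b1²) = 20.856505, √(r_a2²−r_b2²) = 58.636159
base pitch p_b = π·m·cos α = 9.366454
CR = (20.856505 + 58.636159 − 158.643500·sin 24.29000°)/9.366454 = 1.519660
contact ratio ≈ 1.5197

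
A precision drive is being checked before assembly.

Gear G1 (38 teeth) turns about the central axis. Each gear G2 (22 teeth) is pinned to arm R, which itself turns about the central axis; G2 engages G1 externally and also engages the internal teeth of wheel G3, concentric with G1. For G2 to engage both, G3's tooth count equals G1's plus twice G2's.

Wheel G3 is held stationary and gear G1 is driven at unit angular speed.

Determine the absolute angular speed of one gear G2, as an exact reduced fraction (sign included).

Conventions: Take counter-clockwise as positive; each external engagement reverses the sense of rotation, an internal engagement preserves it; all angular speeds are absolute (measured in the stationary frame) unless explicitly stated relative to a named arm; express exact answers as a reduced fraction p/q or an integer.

-19/22

class = planetary set [G3 = 38+2·22 = 82; Willis about the carrier]
ring teeth: 38 + 2·22 = 82
38(ω_sun−ω_arm) = −82(ω_ring−ω_arm),  ω_ring = 0, ω_sun = 1
38(1−ω_arm) = −82(0−ω_arm)  ⇒  120·ω_arm = 38  ⇒  ω_arm = 19/60
sun–planet mesh: 38·(1−19/60) = −22·(ω_p−ω_arm)  ⇒  ω_p−ω_arm = -779/660
ω_p = 19/60 − 779/660 = -19/22
exact speed ratio = -19/22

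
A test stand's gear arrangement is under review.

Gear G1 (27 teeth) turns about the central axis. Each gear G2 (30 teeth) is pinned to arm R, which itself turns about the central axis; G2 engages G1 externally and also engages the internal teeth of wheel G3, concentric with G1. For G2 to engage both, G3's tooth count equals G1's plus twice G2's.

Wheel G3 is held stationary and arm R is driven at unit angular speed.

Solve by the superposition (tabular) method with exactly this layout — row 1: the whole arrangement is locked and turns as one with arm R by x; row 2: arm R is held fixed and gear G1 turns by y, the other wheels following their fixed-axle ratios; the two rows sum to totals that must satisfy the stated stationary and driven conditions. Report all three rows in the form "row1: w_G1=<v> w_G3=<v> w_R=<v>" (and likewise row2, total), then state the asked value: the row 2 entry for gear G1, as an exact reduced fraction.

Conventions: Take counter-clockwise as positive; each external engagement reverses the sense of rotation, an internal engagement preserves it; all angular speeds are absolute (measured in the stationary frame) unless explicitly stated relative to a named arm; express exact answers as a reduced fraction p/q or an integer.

planetary set (27T centre, 30T on arm, 87T internal) — Willis relation
superposition row 1 [locked train]: every member turns x
row 2: sun turns y, ring = −(27/87)·y, arm 0
boundary: total ω_ring = x − (27/87)·y = 0 and total ω_arm = x = 1  ⇒  y = 29/9, x = 1
row 2 ring = −(27/87)·29/9 = -1
totals (row 1 + row 2): sun 1 + 29/9 = 38/9, ring 1 + (-1) = 0, arm 1 + 0 = 1
asked cell (row2, sun) = 29/9

row1: w_G1=1 w_G3=1 w_R=1
row2: w_G1=29/9 w_G3=-1 w_R=0
total: w_G1=38/9 w_G3=0 w_R=1
asked value: 29/9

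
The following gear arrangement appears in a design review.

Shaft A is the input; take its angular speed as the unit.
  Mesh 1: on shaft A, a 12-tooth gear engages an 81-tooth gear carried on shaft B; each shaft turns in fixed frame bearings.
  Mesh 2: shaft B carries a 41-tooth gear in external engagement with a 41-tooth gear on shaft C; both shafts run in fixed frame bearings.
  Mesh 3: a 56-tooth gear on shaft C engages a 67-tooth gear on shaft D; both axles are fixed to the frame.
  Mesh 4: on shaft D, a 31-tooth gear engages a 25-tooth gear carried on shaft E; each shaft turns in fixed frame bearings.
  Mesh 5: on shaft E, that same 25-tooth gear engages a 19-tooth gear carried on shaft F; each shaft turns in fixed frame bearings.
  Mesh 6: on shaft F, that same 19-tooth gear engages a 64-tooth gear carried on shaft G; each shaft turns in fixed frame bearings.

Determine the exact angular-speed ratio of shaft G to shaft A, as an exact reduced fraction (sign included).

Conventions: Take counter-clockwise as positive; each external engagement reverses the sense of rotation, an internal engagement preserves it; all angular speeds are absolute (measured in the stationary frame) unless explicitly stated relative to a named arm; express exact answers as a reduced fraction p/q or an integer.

217/3618

class = fixed-axis compound train [6 meshes; 6 ratios multiply, 6 sense flips]
mesh 1 [12T→81T]: running ratio 4/27, sense −
mesh 2 [41T→41T]: running ratio 4/27, sense +
mesh 3 [56T→67T]: running ratio 224/1809, sense −
mesh 4 [31T→25T]: running ratio 6944/45225, sense +
mesh 5 [25T→19T]: running ratio 6944/34371, sense −
mesh 6 [19T→64T]: running ratio 217/3618, sense +
ω_out/ω_in = 217/3618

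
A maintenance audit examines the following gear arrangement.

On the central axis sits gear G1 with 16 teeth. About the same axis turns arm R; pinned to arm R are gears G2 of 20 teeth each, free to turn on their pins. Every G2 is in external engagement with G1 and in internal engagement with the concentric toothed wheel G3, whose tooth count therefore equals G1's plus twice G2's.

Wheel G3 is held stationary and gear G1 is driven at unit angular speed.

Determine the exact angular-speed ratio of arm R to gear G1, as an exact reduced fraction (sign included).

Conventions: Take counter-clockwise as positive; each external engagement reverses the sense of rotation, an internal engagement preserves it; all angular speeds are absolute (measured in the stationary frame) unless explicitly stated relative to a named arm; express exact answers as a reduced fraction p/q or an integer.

recognized (axles ride arm R): planetary set, 16/20/56 teeth
ring teeth: 16 + 2·20 = 56
16(ω_sun−ω_arm) = −56(ω_ring−ω_arm),  ω_ring = 0, ω_sun = 1
16(1−ω_arm) = −56(0−ω_arm)  ⇒  72·ω_arm = 16  ⇒  ω_arm = 2/9
ω_out/ω_in = 2/9

2/9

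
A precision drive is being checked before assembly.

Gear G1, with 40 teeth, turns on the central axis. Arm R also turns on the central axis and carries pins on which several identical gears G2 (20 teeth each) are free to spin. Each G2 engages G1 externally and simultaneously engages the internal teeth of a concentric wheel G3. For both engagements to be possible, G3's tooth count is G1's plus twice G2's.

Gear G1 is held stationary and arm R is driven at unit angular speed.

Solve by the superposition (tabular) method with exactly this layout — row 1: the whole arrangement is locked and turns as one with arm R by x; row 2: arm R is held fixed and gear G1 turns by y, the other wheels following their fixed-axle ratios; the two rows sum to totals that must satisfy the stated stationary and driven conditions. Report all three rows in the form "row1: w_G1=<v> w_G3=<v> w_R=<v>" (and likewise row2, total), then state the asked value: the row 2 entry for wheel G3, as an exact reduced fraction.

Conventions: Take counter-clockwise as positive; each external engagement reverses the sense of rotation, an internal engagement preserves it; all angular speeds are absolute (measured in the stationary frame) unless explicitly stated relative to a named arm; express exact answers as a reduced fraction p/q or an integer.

row1: w_G1=1 w_G3=1 w_R=1
row2: w_G1=-1 w_G3=1/2 w_R=0
total: w_G1=0 w_G3=3/2 w_R=1
asked value: 1/2

recognized (axles ride arm R): planetary set, 40/20/80 teeth
row 1 — lock + rotate with arm: ω_sun = ω_ring = ω_arm = x
row 2 (arm held, sun turns y): ω_ring = −(40/80)·y, ω_arm = 0
boundary: total ω_sun = x + y = 0 and total ω_arm = x = 1  ⇒  y = -1, x = 1
row 2 ring = −(40/80)·(-1) = 1/2
totals (row 1 + row 2): sun 1 + (-1) = 0, ring 1 + 1/2 = 3/2, arm 1 + 0 = 1
asked cell (row2, ring) = 1/2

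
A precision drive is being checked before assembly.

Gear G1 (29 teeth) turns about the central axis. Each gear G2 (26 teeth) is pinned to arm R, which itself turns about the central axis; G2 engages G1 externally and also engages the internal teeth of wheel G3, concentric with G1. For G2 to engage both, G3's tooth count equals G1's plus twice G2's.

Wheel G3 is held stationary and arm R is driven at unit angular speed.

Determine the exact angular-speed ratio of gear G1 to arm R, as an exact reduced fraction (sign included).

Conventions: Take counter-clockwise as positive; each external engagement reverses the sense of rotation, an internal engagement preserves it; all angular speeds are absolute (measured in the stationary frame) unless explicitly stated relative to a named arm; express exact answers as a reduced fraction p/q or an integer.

110/29

recognized (axles ride arm R): planetary set, 29/26/81 teeth
ring teeth: 29 + 2·26 = 81
29(ω_sun−ω_arm) = −81(ω_ring−ω_arm),  ω_ring = 0, ω_arm = 1
ω_sun = 1 − (81/29)(0−1) = 110/29
ω_out/ω_in = 110/29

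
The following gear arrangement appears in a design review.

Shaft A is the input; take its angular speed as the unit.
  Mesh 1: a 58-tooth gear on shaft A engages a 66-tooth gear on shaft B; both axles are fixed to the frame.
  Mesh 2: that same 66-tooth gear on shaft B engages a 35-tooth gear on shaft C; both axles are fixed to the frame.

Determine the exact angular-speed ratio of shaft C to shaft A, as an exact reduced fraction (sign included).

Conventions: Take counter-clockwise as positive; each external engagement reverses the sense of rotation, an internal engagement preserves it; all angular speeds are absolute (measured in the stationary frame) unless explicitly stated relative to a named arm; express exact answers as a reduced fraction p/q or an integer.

58/35

class = fixed-axis compound train [2 meshes; 2 ratios multiply, 2 sense flips]
mesh 1 [58T→66T]: running ratio 29/33, sense −
mesh 2 [66T→35T]: running ratio 58/35, sense +
ω_out/ω_in = 58/35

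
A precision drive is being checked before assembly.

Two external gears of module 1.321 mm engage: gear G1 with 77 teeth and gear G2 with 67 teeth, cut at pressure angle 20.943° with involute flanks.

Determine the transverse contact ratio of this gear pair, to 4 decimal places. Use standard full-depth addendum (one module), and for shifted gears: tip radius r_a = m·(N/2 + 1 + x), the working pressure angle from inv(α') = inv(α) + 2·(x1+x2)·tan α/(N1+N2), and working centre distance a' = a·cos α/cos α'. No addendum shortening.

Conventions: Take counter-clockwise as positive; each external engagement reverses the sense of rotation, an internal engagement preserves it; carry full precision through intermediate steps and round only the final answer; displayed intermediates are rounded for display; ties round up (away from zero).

topology: single-mesh involute geometry — m = 1.321, 77T/67T pair
base radii: r_b1 = 47.498609, r_b2 = 41.329958
tip radii: r_a1 = 52.179500, r_a2 = 45.574500
no profile shift: α' = α, a' = a
action lengths: √(r_a1²−r_b1²) = 21.600519, √(r_a2²−r_b2²) = 19.205979
base pitch p_b = π·m·cos α = 3.875877
CR = (21.600519 + 19.205979 − 95.112000·sin 20.94300°)/3.875877 = 1.756959
contact ratio ≈ 1.7570

1.7570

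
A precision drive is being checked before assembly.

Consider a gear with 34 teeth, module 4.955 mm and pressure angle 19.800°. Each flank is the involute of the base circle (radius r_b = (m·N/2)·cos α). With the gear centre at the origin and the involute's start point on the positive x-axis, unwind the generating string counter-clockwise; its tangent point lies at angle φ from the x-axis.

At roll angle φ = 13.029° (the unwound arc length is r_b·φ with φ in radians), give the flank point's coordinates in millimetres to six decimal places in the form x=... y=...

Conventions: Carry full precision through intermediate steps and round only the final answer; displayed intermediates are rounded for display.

x=81.277829 y=0.309047

class = single-mesh tooth geometry [base-circle involute, m = 4.955, 34T]
pitch radius r_p = m·N/2 = 4.955·34/2 = 84.235000
base radius r_b = r_p·cos α = 84.235000·cos 19.800° = 79.255092
roll angle φ = 13.029° = 0.22739895 rad
x = r_b·(cos φ + φ·sin φ) = 81.277829
y = r_b·(sin φ − φ·cos φ) = 0.309047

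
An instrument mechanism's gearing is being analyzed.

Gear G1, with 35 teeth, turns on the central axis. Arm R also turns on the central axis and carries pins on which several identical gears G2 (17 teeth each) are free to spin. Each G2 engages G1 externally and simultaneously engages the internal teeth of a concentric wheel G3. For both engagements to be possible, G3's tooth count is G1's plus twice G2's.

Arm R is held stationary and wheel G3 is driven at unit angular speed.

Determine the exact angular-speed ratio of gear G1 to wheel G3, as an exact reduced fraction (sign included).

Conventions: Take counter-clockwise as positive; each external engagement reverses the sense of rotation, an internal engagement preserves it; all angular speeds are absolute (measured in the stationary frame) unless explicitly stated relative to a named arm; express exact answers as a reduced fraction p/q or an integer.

class = planetary set [G3 = 35+2·17 = 69; Willis about the carrier]
ring teeth: 35 + 2·17 = 69
35(ω_sun−ω_arm) = −69(ω_ring−ω_arm),  ω_arm = 0, ω_ring = 1
ω_sun = 0 − (69/35)(1−0) = -69/35
ω_out/ω_in = -69/35

-69/35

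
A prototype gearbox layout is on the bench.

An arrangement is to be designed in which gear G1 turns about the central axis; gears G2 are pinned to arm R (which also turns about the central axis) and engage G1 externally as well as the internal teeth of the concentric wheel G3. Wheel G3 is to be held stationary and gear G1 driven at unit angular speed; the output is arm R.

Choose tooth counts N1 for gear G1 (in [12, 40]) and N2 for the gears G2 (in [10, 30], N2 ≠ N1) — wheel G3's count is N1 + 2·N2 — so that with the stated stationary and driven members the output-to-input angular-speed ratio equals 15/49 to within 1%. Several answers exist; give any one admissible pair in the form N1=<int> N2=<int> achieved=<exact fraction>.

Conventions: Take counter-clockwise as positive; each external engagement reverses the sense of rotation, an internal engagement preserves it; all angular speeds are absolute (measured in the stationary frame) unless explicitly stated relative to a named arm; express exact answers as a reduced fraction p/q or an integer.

N1=30 N2=19 achieved=15/49

topology: planetary set — design target 15/49, arm = carrier (Willis)
Willis with ω_ring = 0: ω_arm/ω_sun = N1/(N1+N3); set equal to 15/49  ⇒  N3/N1 = 1/(15/49) − 1 = 34/15
N3 = N1 + 2·N2  ⇒  N2/N1 = (N3/N1 − 1)/2 = (34/15 − 1)/2 = 19/30
smallest multiple with N1 ≥ 12 and N2 ≥ 10: k = 1  ⇒  N1 = 1·30 = 30, N2 = 1·19 = 19 (N1 ≤ 40, N2 ≤ 30, N2 ≠ N1 ✓), N3 = 30 + 2·19 = 68
check: N1/(N1+N3) with N1 = 30, N3 = 68 gives 15/49; |achieved − target| = 0 ≤ 3/980 ✓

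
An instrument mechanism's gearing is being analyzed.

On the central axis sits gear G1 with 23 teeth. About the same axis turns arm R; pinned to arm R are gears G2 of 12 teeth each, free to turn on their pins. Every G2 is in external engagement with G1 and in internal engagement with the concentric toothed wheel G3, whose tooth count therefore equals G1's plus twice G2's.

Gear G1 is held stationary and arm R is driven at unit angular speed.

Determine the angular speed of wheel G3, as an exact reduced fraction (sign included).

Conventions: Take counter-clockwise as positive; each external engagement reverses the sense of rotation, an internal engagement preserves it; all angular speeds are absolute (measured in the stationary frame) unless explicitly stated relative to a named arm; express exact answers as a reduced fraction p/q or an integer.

70/47

planetary set (23T centre, 12T on arm, 47T internal) — Willis relation
ring teeth: 23 + 2·12 = 47
23(ω_sun−ω_arm) = −47(ω_ring−ω_arm),  ω_sun = 0, ω_arm = 1
ω_ring = 1 − (23/47)(0−1) = 70/47
exact speed ratio = 70/47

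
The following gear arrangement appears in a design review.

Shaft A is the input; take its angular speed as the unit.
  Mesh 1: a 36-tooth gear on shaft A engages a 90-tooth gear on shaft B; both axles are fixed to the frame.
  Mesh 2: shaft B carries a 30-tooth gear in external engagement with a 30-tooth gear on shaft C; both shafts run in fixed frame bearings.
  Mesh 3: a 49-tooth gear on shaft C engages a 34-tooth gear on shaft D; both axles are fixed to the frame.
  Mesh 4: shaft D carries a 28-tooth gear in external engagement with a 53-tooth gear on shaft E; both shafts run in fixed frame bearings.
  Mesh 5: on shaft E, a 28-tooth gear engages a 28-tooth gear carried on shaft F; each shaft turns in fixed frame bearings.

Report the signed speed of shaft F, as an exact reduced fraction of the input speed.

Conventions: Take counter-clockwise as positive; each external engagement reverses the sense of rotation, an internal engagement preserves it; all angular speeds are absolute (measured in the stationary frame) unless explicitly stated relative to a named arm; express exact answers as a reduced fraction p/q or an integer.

5-mesh fixed-axis compound train (all bearings frame-fixed)
mesh 1 [36T→90T]: |ω|/ω_in = 1×36/90 = 2/5, sense flips to −
mesh 2 [30T→30T]: |ω|/ω_in = (2/5)×30/30 = 2/5, sense flips to +
mesh 3 [49T→34T]: |ω|/ω_in = (2/5)×49/34 = 49/85, sense flips to −
mesh 4 [28T→53T]: |ω|/ω_in = (49/85)×28/53 = 1372/4505, sense flips to +
mesh 5 [28T→28T]: |ω|/ω_in = (1372/4505)×28/28 = 1372/4505, sense flips to −
signed output speed (× input speed) = -1372/4505

-1372/4505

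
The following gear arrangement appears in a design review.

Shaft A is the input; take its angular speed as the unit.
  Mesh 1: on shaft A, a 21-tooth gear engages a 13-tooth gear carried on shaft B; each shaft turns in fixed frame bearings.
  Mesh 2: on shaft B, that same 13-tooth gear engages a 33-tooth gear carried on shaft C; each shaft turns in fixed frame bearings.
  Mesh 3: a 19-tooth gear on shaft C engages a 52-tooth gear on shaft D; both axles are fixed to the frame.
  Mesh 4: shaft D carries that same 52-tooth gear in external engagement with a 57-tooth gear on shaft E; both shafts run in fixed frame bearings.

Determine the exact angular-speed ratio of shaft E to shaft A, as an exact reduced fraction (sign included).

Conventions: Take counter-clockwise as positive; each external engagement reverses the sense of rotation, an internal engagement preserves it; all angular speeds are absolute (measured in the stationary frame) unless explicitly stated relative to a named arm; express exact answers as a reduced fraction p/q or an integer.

class = fixed-axis compound train [4 meshes; 4 ratios multiply, 4 sense flips]
mesh 1 [21T→13T]: running ratio 21/13, sense −
mesh 2 [13T→33T]: running ratio 7/11, sense +
mesh 3 [19T→52T]: running ratio 133/572, sense −
mesh 4 [52T→57T]: running ratio 7/33, sense +
ω_out/ω_in = 7/33

7/33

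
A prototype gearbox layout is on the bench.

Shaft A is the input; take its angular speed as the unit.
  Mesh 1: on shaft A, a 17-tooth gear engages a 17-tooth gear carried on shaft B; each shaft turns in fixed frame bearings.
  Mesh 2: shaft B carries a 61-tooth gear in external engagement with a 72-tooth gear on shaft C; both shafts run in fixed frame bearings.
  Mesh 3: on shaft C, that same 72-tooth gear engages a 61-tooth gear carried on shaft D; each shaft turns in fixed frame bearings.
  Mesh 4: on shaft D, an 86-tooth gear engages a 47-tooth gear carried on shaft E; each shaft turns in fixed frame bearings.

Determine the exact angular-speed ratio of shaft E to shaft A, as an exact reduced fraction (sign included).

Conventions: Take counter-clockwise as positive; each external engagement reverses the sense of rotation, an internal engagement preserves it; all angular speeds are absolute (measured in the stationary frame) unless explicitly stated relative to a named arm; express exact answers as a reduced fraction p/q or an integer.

class = fixed-axis compound train [4 meshes; 4 ratios multiply, 4 sense flips]
mesh 1 [17T→17T]: running ratio 1, sense −
mesh 2 [61T→72T]: running ratio 61/72, sense +
mesh 3 [72T→61T]: running ratio 1, sense −
mesh 4 [86T→47T]: running ratio 86/47, sense +
ω_out/ω_in = 86/47

86/47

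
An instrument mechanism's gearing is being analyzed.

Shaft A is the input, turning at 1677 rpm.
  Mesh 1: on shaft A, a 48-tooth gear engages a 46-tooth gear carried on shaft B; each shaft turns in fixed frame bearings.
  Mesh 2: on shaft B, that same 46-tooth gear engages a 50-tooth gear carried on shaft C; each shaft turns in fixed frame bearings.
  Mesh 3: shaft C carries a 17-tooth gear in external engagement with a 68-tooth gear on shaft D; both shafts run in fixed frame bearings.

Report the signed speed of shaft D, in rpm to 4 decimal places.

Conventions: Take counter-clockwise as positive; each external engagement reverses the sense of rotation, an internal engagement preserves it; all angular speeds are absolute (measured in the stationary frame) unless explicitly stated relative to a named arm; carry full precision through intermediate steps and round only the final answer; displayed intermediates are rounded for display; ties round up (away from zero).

-402.4800 rpm

3-mesh fixed-axis compound train (all bearings frame-fixed)
mesh 1 [48T→46T]: ω = 1677.0000×48/46 = 1749.9130 rpm, sense flips to −
mesh 2 [46T→50T]: ω = 1749.9130×46/50 = 1609.9200 rpm, sense flips to +
mesh 3 [17T→68T]: ω = 1609.9200×17/68 = 402.4800 rpm, sense flips to −
signed output speed = -402.4800 rpm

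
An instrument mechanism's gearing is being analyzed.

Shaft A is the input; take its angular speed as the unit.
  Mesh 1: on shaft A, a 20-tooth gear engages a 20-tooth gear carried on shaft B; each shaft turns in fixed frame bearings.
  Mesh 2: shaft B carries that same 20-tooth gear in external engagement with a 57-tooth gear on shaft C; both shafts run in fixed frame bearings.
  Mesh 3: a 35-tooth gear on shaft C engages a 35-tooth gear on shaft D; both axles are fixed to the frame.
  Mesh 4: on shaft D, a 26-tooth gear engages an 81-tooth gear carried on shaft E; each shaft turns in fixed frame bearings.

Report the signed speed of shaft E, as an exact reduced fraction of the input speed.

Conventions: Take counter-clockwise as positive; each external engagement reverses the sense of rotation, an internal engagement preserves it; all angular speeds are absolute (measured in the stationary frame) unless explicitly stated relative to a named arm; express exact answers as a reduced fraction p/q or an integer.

520/4617

4-mesh fixed-axis compound train (all bearings frame-fixed)
mesh 1 [20T→20T]: |ω|/ω_in = 1×20/20 = 1, sense flips to −
mesh 2 [20T→57T]: |ω|/ω_in = 1×20/57 = 20/57, sense flips to +
mesh 3 [35T→35T]: |ω|/ω_in = (20/57)×35/35 = 20/57, sense flips to −
mesh 4 [26T→81T]: |ω|/ω_in = (20/57)×26/81 = 520/4617, sense flips to +
signed output speed (× input speed) = 520/4617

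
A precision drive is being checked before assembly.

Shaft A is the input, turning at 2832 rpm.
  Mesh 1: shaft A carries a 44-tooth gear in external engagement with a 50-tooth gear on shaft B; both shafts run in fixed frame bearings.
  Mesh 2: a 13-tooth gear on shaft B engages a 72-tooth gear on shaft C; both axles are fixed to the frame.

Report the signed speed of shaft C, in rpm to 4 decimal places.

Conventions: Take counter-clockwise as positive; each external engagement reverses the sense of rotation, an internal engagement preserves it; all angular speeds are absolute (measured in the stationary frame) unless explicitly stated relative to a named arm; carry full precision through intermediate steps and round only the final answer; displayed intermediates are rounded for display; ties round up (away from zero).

recognized (3 fixed axles, 2 meshes): fixed-axis compound train
mesh 1 [44T→50T]: ω = 2832.0000×44/50 = 2492.1600 rpm, sense flips to −
mesh 2 [13T→72T]: ω = 2492.1600×13/72 = 449.9733 rpm, sense flips to +
signed output speed = +449.9733 rpm

+449.9733 rpm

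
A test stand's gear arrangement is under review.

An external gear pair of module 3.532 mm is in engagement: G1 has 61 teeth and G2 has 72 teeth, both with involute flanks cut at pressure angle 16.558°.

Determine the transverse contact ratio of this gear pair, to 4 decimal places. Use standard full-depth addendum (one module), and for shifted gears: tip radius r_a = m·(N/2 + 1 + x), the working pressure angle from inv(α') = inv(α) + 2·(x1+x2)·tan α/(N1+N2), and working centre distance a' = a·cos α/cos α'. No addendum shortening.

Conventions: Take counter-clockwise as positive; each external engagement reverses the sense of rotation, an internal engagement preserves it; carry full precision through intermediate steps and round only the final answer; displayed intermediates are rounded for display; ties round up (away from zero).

class = single-mesh tooth geometry [involute pair 61T × 72T, m = 3.532]
base radii: r_b1 = 103.258790, r_b2 = 121.879227
tip radii: r_a1 = 111.258000, r_a2 = 130.684000
no profile shift: α' = α, a' = a
action lengths: √(r_a1²−r_b1²) = 41.424206, √(r_a2²−r_b2²) = 47.156779
base pitch p_b = π·m·cos α = 10.635969
CR = (41.424206 + 47.156779 − 234.878000·sin 16.55800°)/10.635969 = 2.034990
contact ratio ≈ 2.0350

2.0350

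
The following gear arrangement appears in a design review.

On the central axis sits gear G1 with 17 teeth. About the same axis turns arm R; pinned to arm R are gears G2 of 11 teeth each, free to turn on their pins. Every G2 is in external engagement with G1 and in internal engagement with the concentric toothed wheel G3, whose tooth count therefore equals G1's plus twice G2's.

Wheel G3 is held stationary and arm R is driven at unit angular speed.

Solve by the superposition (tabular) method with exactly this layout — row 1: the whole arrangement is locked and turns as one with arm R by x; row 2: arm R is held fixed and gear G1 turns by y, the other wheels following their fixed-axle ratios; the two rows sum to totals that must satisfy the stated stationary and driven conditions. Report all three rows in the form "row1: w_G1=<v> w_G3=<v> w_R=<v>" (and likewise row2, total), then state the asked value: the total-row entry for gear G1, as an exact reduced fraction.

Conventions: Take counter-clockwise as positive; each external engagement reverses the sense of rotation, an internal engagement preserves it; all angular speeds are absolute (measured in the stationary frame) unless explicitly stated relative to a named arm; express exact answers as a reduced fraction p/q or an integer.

row1: w_G1=1 w_G3=1 w_R=1
row2: w_G1=39/17 w_G3=-1 w_R=0
total: w_G1=56/17 w_G3=0 w_R=1
asked value: 56/17

planetary set (17T centre, 11T on arm, 39T internal) — Willis relation
superposition row 1 [locked train]: every member turns x
row 2 — arm fixed, fixed-axis ratios: sun y, ring −(17/39)·y, arm 0
boundary: total ω_ring = x − (17/39)·y = 0 and total ω_arm = x = 1  ⇒  y = 39/17, x = 1
row 2 ring = −(17/39)·39/17 = -1
totals (row 1 + row 2): sun 1 + 39/17 = 56/17, ring 1 + (-1) = 0, arm 1 + 0 = 1
asked cell (total, sun) = 56/17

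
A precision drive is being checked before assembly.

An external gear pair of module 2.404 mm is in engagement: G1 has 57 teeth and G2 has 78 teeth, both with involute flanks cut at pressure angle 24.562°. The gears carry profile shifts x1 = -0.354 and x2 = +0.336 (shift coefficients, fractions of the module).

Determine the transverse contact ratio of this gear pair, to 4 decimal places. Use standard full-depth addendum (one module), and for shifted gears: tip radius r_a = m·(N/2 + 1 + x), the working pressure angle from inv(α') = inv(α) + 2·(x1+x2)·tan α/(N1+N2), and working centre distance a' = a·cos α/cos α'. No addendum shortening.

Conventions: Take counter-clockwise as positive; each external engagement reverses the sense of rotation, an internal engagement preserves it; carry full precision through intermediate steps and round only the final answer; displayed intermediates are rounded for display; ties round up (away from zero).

topology: single-mesh involute geometry — m = 2.404, 57T/78T pair
base radii: r_b1 = 62.314305, r_b2 = 85.272207
tip radii: r_a1 = 70.066984, r_a2 = 96.967744
inv(α') = inv(24.562°) + 2·(-0.354+0.336)·tan α/(57+78) = 0.02822410  ⇒  α' = 24.52852°
a' = a·cos α / cos α' = 162.2700·cos 24.562°/cos 24.52852° = 162.226700
action lengths: √(r_a1²−r_b1²) = 32.036068, √(r_a2²−r_b2²) = 46.167024
base pitch p_b = π·m·cos α = 6.868988
CR = (32.036068 + 46.167024 − 162.226700·sin 24.52852°)/6.868988 = 1.580336
contact ratio ≈ 1.5803

1.5803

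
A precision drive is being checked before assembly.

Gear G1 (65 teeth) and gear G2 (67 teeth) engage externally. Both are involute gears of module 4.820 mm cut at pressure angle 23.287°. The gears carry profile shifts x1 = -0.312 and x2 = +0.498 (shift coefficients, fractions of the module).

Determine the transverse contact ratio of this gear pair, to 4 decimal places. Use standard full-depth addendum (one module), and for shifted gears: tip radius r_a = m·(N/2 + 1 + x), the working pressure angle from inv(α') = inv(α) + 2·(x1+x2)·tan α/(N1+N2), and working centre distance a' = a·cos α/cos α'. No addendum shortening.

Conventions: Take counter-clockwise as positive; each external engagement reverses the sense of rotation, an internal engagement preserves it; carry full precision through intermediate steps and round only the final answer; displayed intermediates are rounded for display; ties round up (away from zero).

single-mesh involute tooth geometry (65T engaging 67T at module 4.820)
base radii: r_b1 = 143.888681, r_b2 = 148.316025
tip radii: r_a1 = 159.966160, r_a2 = 168.690360
inv(α') = inv(23.287°) + 2·(-0.312+0.498)·tan α/(65+67) = 0.02517721  ⇒  α' = 23.65558°
a' = a·cos α / cos α' = 318.1200·cos 23.287°/cos 23.65558° = 319.009853
action lengths: √(r_a1²−r_b1²) = 69.894348, √(r_a2²−r_b2²) = 80.366625
base pitch p_b = π·m·cos α = 13.908911
CR = (69.894348 + 80.366625 − 319.009853·sin 23.65558°)/13.908911 = 1.600568
contact ratio ≈ 1.6006

1.6006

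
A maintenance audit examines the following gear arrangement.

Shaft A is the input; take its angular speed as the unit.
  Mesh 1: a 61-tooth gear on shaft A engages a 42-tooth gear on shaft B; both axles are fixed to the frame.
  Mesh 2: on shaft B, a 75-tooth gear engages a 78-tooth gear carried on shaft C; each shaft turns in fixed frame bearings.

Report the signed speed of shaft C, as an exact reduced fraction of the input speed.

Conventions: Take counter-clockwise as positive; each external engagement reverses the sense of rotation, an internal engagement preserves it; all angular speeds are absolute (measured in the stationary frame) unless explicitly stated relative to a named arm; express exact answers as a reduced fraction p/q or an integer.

2-mesh fixed-axis compound train (all bearings frame-fixed)
mesh 1 [61T→42T]: |ω|/ω_in = 1×61/42 = 61/42, sense flips to −
mesh 2 [75T→78T]: |ω|/ω_in = (61/42)×75/78 = 1525/1092, sense flips to +
signed output speed (× input speed) = 1525/1092

1525/1092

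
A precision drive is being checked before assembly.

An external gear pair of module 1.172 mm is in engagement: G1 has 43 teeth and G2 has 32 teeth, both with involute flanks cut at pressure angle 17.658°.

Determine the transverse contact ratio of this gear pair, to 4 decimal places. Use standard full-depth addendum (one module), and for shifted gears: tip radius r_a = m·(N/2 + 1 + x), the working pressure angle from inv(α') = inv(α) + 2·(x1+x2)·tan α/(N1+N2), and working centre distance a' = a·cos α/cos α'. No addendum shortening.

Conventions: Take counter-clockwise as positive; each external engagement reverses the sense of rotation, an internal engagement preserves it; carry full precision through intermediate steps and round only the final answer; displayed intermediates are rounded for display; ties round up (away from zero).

single-mesh involute tooth geometry (43T engaging 32T at module 1.172)
base radii: r_b1 = 24.010773, r_b2 = 17.868483
tip radii: r_a1 = 26.370000, r_a2 = 19.924000
no profile shift: α' = α, a' = a
action lengths: √(r_a1²−r_b1²) = 10.902278, √(r_a2²−r_b2²) = 8.813802
base pitch p_b = π·m·cos α = 3.508468
CR = (10.902278 + 8.813802 − 43.950000·sin 17.65800°)/3.508468 = 1.819746
contact ratio ≈ 1.8197

1.8197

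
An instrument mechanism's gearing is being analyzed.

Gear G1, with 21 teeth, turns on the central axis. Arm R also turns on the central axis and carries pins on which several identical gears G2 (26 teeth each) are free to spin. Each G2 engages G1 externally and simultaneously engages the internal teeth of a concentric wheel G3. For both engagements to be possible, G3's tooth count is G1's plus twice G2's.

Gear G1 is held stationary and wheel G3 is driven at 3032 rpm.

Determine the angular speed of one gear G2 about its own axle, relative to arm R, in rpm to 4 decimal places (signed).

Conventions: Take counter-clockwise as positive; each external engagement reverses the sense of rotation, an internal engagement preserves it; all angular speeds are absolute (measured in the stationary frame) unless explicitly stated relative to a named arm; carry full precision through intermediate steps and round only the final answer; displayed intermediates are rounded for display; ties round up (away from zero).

recognized (axles ride arm R): planetary set, 21/26/73 teeth
normalise by the input: solve with ω_ring = 1, then scale by 3032 rpm
ring teeth: 21 + 2·26 = 73
21(ω_sun−ω_arm) = −73(ω_ring−ω_arm),  ω_sun = 0, ω_ring = 1
21(0−ω_arm) = −73(1−ω_arm)  ⇒  94·ω_arm = 73  ⇒  ω_arm = 73/94
sun–planet mesh: 21·(0−73/94) = −26·(ω_p−ω_arm)  ⇒  ω_p−ω_arm = 1533/2444
scale: ω_p−ω_arm = 1533/2444 × 3032 rpm = +1901.8232 rpm

+1901.8232 rpm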